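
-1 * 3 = -3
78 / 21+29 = 229 / 7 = 32.71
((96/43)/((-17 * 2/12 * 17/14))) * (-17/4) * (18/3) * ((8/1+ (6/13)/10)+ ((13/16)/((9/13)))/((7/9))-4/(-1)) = 10657548/47515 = 224.30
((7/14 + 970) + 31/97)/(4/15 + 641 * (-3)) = -2825085/5595154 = -0.50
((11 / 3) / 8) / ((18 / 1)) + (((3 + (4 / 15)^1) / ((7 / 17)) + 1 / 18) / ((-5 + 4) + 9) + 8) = 4873 / 540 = 9.02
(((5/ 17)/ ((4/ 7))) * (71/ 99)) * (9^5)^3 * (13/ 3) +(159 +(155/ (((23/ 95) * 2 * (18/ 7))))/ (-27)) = 688410897810198038269/ 2090286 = 329338137369813.53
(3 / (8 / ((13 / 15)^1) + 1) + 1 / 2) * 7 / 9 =211 / 342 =0.62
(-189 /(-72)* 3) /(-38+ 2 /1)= -7 /32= -0.22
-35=-35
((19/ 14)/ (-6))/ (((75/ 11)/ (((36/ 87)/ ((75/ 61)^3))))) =-47439029/ 6423046875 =-0.01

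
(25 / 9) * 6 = 16.67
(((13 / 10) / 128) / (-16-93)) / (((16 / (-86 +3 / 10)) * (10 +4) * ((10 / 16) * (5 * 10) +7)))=0.00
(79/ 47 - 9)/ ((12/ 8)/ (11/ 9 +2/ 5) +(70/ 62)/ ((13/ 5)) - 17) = 20240272/ 43253677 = 0.47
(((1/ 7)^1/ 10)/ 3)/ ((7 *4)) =1/ 5880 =0.00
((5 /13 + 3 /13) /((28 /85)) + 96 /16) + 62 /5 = 9222 /455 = 20.27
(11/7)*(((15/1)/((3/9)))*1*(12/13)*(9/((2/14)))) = 53460/13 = 4112.31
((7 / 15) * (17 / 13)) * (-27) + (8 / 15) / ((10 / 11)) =-15493 / 975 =-15.89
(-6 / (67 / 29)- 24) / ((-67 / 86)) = 153252 / 4489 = 34.14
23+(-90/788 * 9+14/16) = 36007/1576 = 22.85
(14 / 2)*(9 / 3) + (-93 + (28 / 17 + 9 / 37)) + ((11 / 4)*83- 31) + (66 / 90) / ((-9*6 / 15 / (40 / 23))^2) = 41175609095 / 323424252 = 127.31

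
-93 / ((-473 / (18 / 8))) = 837 / 1892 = 0.44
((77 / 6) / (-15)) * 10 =-77 / 9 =-8.56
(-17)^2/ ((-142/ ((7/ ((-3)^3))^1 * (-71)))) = -2023/ 54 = -37.46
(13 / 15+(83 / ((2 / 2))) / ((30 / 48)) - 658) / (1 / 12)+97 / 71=-446635 / 71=-6290.63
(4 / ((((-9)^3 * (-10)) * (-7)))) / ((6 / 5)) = -1 / 15309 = -0.00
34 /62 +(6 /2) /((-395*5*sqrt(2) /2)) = 17 /31-3*sqrt(2) /1975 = 0.55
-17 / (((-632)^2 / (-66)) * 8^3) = 561 / 102252544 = 0.00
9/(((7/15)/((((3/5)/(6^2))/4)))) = 9/112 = 0.08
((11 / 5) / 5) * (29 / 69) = 319 / 1725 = 0.18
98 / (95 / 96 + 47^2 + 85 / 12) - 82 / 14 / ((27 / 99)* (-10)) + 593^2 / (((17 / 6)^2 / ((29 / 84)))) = 15125.01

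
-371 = -371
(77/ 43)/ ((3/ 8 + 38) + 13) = 0.03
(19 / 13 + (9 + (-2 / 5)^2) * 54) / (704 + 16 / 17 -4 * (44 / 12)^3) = 74005947 / 75744500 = 0.98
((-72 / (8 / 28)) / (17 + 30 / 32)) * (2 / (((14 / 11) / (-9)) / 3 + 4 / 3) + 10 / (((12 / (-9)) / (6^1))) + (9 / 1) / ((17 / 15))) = 66401856 / 133127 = 498.79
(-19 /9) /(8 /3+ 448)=-19 /4056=-0.00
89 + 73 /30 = 2743 /30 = 91.43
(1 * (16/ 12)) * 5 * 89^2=158420/ 3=52806.67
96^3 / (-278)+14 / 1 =-440422 / 139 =-3168.50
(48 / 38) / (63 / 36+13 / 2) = 32 / 209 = 0.15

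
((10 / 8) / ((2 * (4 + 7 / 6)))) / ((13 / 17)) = 255 / 1612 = 0.16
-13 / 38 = -0.34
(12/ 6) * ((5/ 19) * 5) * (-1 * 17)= -850/ 19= -44.74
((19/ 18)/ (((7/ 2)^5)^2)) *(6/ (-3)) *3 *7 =-19456/ 121060821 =-0.00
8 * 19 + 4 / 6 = 458 / 3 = 152.67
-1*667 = -667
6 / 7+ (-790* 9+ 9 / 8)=-398049 / 56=-7108.02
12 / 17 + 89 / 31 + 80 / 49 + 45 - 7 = 43.21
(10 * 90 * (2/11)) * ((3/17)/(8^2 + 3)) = 5400/12529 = 0.43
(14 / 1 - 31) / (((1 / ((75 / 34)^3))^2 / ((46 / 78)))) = -1364501953125 / 1181321024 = -1155.06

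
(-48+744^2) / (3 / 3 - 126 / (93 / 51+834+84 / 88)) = 173216837040 / 265831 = 651605.11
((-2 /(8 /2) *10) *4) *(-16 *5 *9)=14400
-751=-751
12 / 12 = 1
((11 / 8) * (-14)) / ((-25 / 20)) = 77 / 5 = 15.40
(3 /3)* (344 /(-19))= -344 /19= -18.11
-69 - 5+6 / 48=-591 / 8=-73.88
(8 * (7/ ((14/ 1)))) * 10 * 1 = 40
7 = 7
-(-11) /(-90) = -11 /90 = -0.12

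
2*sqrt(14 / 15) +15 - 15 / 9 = 2*sqrt(210) / 15 +40 / 3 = 15.27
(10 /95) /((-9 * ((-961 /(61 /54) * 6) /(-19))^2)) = -70699 /436263932232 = -0.00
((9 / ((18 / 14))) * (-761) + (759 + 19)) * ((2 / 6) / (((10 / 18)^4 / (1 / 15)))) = -3316221 / 3125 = -1061.19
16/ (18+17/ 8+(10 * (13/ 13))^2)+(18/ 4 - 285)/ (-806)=24047/ 49972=0.48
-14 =-14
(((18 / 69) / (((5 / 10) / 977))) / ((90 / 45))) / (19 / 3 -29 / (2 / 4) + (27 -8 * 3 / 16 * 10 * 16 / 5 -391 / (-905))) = -3.53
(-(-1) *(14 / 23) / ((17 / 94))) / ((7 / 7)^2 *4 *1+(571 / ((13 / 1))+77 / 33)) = 1833 / 27370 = 0.07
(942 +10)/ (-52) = -238/ 13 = -18.31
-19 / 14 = -1.36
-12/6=-2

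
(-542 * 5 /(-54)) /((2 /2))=1355 /27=50.19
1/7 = 0.14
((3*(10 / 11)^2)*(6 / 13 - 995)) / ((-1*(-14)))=-277050 / 1573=-176.13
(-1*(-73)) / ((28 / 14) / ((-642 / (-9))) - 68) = -7811 / 7273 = -1.07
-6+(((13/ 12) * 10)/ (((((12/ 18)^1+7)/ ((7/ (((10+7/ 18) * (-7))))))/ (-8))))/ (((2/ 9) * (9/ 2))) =-21126/ 4301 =-4.91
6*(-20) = -120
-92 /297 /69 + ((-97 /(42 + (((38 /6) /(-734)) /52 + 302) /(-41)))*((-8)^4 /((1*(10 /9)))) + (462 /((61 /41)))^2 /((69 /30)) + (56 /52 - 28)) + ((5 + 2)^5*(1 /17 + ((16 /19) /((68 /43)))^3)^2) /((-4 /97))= 49891584199900958923621390496605047431 /3660688251556967674774815359855580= 13629.02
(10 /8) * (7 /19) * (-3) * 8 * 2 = -420 /19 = -22.11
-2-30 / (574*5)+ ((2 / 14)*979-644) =-145266 / 287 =-506.15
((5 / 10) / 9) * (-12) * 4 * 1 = -8 / 3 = -2.67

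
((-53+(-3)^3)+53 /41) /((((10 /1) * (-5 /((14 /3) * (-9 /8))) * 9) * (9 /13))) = -293657 /221400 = -1.33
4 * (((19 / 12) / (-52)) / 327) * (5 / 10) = -19 / 102024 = -0.00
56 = 56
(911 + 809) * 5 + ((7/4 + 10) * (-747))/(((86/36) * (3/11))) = -418997/86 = -4872.06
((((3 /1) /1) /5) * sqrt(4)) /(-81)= -2 /135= -0.01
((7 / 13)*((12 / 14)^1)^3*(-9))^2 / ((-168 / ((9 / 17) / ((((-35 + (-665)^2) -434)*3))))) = -13122 / 592523776481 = -0.00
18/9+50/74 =99/37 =2.68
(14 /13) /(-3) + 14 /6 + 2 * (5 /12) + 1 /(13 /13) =99 /26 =3.81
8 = 8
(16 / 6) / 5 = 8 / 15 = 0.53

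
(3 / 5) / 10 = 3 / 50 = 0.06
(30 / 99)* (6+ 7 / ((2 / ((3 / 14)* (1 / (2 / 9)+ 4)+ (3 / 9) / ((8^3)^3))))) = 49828331555 / 13287555072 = 3.75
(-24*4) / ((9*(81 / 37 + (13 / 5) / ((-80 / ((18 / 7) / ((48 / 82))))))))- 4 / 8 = -29065711 / 5088222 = -5.71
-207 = -207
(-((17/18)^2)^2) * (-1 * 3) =83521/34992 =2.39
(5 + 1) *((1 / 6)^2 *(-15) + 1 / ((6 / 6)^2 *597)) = -991 / 398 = -2.49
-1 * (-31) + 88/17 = 615/17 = 36.18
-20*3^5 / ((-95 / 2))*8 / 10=7776 / 95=81.85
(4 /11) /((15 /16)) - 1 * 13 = -2081 /165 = -12.61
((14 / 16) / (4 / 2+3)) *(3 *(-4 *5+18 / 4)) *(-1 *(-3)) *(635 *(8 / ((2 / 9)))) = -2232279 / 4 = -558069.75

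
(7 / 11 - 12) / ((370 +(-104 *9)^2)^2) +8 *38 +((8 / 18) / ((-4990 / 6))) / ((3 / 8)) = 57682946888837135333 / 189747425304777780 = 304.00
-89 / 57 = -1.56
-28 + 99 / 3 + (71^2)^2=25411686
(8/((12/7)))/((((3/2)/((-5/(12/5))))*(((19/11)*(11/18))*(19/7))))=-2450/1083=-2.26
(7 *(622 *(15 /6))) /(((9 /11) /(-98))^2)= 12649284340 /81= 156164004.20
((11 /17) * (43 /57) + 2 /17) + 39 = 38378 /969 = 39.61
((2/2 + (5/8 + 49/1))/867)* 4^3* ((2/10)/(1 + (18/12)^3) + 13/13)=3.91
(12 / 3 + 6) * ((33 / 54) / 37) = 55 / 333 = 0.17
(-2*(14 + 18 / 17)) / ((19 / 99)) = -50688 / 323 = -156.93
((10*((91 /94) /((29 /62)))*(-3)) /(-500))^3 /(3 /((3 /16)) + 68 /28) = 1414326920643 /13610247915125000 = 0.00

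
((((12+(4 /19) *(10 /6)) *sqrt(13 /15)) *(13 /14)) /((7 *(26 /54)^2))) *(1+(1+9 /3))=28512 *sqrt(195) /12103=32.90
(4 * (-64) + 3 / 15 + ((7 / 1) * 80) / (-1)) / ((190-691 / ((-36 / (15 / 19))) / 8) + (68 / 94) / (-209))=-3846529632 / 904772455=-4.25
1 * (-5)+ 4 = -1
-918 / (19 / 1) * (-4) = 3672 / 19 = 193.26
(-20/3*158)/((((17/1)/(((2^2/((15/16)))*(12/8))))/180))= -1213440/17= -71378.82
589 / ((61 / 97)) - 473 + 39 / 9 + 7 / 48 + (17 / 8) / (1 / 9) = 1426553 / 2928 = 487.21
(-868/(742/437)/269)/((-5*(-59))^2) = -27094/1240715425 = -0.00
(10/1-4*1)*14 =84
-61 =-61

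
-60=-60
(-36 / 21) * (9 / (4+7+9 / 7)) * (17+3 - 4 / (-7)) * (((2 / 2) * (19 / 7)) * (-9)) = 1329696 / 2107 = 631.08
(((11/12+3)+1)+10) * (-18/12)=-179/8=-22.38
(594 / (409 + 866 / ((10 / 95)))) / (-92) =-297 / 397256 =-0.00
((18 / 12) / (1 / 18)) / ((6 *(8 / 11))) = 99 / 16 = 6.19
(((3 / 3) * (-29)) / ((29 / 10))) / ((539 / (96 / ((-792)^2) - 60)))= 1.11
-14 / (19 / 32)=-448 / 19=-23.58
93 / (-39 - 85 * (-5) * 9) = 31 / 1262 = 0.02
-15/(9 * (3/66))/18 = -55/27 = -2.04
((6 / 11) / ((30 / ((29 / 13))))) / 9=0.00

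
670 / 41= 16.34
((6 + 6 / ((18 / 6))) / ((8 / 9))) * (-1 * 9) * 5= -405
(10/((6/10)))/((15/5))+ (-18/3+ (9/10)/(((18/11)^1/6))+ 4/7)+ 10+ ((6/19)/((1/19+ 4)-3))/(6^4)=406039/30240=13.43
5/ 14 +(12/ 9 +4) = 239/ 42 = 5.69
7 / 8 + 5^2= 207 / 8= 25.88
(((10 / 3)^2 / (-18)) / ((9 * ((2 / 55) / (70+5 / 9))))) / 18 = -873125 / 118098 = -7.39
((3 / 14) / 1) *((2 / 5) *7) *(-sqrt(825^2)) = -495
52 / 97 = 0.54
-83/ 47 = -1.77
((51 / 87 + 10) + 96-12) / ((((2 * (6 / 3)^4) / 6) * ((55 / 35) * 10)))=57603 / 51040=1.13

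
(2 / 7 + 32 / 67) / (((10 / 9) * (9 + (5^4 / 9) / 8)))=115992 / 2985185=0.04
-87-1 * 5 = -92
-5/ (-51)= 5/ 51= 0.10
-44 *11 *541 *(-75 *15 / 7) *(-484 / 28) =-727418663.27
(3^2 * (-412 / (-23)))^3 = 50982270912 / 12167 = 4190208.84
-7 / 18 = -0.39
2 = 2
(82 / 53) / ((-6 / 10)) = -410 / 159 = -2.58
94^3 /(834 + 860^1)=415292 /847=490.31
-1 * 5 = -5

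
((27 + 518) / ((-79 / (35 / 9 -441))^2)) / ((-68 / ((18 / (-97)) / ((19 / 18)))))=8434614020 / 195536771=43.14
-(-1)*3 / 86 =0.03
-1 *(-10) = 10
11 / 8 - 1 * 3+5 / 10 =-9 / 8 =-1.12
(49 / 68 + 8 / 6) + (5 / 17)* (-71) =-3841 / 204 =-18.83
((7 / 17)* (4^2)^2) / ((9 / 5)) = 8960 / 153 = 58.56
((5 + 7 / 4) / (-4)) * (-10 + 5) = 135 / 16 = 8.44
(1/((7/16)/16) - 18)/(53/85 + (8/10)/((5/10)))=11050/1323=8.35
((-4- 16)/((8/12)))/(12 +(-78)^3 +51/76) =760/12021663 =0.00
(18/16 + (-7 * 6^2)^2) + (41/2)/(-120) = 15241189/240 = 63504.95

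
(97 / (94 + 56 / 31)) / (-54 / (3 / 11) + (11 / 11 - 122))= -3007 / 947430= -0.00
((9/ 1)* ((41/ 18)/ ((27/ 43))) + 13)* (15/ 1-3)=4930/ 9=547.78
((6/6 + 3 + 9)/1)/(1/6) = 78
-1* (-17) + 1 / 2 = 35 / 2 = 17.50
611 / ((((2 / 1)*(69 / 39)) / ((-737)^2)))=4314391367 / 46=93791116.67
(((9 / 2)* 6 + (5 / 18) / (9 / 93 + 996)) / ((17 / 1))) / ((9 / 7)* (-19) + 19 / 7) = -105051443 / 1436244048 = -0.07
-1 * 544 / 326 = -272 / 163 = -1.67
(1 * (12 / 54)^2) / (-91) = -4 / 7371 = -0.00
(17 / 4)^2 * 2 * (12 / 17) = 51 / 2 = 25.50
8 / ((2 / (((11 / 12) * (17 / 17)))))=11 / 3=3.67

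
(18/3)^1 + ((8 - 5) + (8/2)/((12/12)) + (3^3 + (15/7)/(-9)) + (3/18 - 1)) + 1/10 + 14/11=15516/385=40.30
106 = 106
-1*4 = -4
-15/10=-3/2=-1.50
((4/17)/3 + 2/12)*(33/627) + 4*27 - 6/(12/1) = 104180/969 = 107.51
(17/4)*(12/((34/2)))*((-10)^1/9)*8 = -26.67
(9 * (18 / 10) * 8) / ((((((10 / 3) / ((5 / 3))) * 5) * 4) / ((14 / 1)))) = 1134 / 25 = 45.36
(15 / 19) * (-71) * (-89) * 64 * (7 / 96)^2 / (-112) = -221165 / 14592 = -15.16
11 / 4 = 2.75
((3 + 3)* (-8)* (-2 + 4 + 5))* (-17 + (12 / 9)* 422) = -183344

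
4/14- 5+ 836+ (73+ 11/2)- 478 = 6045/14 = 431.79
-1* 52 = -52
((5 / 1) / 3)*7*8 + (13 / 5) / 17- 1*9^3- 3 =-162821 / 255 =-638.51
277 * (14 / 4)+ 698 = 3335 / 2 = 1667.50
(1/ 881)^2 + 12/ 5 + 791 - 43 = 2912156077/ 3880805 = 750.40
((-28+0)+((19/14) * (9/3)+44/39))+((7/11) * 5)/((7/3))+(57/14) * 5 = -3242/3003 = -1.08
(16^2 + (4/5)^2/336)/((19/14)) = 268802/1425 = 188.63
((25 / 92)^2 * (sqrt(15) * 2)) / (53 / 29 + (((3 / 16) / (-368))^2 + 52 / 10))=742400000 * sqrt(15) / 35327247641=0.08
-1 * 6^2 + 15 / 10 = -69 / 2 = -34.50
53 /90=0.59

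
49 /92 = 0.53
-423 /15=-141 /5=-28.20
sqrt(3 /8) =sqrt(6) /4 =0.61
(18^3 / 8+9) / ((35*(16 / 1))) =369 / 280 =1.32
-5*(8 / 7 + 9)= -355 / 7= -50.71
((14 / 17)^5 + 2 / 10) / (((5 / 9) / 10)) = 73961586 / 7099285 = 10.42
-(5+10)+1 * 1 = -14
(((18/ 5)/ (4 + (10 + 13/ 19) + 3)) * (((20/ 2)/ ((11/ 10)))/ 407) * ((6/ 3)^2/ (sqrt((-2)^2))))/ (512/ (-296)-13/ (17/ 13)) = -0.00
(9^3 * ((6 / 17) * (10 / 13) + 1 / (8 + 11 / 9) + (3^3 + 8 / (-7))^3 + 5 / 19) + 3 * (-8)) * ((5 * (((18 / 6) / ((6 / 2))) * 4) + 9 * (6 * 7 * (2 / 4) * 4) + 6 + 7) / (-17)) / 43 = -1188719948799377199 / 87384712961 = -13603294.08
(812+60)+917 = 1789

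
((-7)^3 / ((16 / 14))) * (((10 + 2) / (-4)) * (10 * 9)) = 324135 / 4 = 81033.75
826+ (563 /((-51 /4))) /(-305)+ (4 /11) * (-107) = 134699962 /171105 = 787.24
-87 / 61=-1.43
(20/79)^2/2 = 200/6241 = 0.03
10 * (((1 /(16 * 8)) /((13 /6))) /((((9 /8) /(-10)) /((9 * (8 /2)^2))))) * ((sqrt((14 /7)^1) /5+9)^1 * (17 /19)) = -91800 /247-2040 * sqrt(2) /247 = -383.34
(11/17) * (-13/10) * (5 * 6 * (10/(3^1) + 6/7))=-12584/119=-105.75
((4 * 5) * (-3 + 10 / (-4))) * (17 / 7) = -1870 / 7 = -267.14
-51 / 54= -17 / 18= -0.94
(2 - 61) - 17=-76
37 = 37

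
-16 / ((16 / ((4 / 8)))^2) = -1 / 64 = -0.02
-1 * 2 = -2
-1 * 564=-564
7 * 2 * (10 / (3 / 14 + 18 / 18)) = 1960 / 17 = 115.29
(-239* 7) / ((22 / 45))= -75285 / 22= -3422.05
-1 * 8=-8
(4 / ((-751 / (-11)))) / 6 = 22 / 2253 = 0.01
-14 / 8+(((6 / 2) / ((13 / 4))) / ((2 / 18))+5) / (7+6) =-0.73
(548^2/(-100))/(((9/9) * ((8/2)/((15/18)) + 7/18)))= -1351368/2335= -578.74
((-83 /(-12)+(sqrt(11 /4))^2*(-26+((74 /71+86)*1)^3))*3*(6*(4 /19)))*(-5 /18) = -1908903.62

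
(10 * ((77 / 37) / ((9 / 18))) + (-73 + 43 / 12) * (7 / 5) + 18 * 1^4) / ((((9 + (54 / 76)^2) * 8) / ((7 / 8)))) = -3454409 / 7992000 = -0.43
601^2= 361201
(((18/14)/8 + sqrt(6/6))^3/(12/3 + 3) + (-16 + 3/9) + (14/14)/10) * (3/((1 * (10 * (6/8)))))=-282924977/46099200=-6.14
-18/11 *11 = -18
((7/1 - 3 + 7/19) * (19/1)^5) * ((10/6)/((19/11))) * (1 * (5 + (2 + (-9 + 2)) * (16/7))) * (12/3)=-1878680100/7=-268382871.43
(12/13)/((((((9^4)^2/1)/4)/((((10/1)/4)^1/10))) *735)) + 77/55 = 191945328943/137103806385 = 1.40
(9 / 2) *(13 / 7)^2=1521 / 98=15.52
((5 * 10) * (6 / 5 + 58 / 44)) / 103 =1385 / 1133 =1.22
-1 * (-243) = 243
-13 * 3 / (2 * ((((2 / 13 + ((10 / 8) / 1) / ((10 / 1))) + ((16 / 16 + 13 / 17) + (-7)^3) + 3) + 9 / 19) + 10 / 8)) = 655044 / 11294731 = 0.06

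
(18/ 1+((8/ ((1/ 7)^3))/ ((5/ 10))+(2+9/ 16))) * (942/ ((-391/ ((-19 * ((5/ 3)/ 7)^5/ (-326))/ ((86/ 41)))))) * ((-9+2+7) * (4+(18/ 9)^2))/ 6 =0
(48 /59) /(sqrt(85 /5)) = 0.20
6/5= 1.20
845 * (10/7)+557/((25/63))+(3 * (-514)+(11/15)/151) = 84728146/79275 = 1068.79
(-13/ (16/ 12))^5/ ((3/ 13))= -390971529/ 1024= -381808.13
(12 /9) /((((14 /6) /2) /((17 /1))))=136 /7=19.43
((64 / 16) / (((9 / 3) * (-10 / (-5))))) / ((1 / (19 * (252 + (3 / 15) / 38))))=47881 / 15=3192.07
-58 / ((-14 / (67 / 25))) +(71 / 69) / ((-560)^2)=48049627 / 4327680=11.10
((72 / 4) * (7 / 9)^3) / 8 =343 / 324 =1.06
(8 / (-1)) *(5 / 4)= -10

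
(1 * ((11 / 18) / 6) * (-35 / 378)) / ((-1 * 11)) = 0.00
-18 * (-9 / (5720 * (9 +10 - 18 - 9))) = -81 / 22880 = -0.00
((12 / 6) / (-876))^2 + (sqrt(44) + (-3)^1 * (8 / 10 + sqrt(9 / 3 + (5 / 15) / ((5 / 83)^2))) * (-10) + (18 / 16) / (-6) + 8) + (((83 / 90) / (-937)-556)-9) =-1916896058051 / 3595156560 + 2 * sqrt(11) + 2 * sqrt(21342) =-234.38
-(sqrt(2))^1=-sqrt(2)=-1.41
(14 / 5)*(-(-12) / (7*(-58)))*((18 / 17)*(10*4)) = -1728 / 493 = -3.51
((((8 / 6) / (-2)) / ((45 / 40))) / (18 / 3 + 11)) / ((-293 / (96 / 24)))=64 / 134487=0.00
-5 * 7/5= -7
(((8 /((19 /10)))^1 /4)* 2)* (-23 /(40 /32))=-38.74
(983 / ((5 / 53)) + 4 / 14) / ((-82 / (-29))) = 10576387 / 2870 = 3685.15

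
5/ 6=0.83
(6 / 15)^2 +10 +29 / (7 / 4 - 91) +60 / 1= 623278 / 8925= 69.84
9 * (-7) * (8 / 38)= -252 / 19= -13.26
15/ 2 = 7.50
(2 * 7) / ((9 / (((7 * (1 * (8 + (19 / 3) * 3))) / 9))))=98 / 3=32.67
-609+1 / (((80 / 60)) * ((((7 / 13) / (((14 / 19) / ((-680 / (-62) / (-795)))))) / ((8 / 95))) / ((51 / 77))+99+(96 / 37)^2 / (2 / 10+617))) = -97758413824014282 / 160524847309157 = -608.99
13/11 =1.18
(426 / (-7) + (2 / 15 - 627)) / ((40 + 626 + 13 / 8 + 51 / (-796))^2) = -183016179904 / 118592506310145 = -0.00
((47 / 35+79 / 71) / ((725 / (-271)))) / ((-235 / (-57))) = -94257594 / 423381875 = -0.22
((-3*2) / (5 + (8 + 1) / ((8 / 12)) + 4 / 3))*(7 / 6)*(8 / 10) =-24 / 85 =-0.28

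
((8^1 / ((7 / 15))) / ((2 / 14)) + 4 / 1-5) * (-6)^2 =4284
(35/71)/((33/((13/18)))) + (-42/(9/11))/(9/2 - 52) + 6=28412269/4006530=7.09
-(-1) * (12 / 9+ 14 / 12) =5 / 2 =2.50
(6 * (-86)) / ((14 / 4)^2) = -2064 / 49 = -42.12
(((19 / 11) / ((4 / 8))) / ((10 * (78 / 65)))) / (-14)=-19 / 924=-0.02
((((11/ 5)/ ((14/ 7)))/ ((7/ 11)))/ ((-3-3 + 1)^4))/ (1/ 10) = 121/ 4375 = 0.03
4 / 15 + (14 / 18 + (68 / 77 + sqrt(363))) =6679 / 3465 + 11 * sqrt(3) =20.98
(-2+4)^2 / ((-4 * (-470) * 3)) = 1 / 1410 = 0.00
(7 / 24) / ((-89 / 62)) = -217 / 1068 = -0.20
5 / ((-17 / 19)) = -95 / 17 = -5.59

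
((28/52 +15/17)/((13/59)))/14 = 9263/20111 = 0.46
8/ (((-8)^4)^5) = 1/ 144115188075855872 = 0.00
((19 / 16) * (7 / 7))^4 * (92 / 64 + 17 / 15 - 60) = -1796214343 / 15728640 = -114.20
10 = 10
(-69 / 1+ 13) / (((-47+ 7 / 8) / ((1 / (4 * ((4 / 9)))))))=28 / 41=0.68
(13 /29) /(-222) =-13 /6438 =-0.00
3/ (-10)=-0.30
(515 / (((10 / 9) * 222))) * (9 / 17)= 2781 / 2516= 1.11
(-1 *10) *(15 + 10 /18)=-1400 /9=-155.56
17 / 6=2.83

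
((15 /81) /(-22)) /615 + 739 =53992817 /73062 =739.00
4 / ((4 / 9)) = 9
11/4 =2.75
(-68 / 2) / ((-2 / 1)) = 17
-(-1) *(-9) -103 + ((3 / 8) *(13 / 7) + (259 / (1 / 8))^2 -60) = 4293012.70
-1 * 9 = -9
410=410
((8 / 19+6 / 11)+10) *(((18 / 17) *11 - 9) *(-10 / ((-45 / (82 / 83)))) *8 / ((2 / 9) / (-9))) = -608938560 / 294899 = -2064.91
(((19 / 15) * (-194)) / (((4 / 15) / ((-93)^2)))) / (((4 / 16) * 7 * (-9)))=3542246 / 7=506035.14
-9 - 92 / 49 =-533 / 49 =-10.88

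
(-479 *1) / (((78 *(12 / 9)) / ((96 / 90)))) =-958 / 195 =-4.91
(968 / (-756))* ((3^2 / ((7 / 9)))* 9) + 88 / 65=-131.99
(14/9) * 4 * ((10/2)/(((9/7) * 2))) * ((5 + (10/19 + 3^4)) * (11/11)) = 537040/513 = 1046.86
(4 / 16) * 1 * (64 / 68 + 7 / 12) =311 / 816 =0.38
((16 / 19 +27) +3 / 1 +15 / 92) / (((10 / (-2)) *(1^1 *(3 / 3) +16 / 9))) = -487773 / 218500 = -2.23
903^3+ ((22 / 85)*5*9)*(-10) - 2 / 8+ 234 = 736314444.28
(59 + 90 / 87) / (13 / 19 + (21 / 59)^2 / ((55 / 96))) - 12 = 5187071893 / 95505671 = 54.31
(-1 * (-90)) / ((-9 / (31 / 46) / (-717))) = 111135 / 23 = 4831.96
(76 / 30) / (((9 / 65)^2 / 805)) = 25848550 / 243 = 106372.63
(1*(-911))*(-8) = 7288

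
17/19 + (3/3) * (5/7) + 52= 7130/133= 53.61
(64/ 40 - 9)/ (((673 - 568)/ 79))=-2923/ 525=-5.57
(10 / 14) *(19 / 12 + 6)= 65 / 12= 5.42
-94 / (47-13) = -2.76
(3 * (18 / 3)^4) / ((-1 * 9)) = -432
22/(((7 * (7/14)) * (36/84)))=44/3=14.67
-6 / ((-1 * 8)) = 3 / 4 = 0.75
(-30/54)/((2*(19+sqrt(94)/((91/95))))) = -41405/2028402+2275*sqrt(94)/2028402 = -0.01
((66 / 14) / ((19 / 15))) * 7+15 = 780 / 19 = 41.05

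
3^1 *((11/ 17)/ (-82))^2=363/ 1943236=0.00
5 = 5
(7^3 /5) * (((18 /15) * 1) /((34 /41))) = 99.27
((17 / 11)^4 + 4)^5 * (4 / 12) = 57908345659227231880803125 / 2018249984797680027603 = 28692.36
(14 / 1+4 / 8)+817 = 1663 / 2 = 831.50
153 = 153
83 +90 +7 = 180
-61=-61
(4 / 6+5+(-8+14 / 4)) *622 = 2177 / 3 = 725.67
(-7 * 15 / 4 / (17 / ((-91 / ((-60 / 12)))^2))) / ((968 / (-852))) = 37040913 / 82280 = 450.18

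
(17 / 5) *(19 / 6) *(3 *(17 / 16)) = 5491 / 160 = 34.32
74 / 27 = 2.74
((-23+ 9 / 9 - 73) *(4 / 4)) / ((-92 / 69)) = 285 / 4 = 71.25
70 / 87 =0.80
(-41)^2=1681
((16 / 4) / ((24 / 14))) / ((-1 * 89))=-0.03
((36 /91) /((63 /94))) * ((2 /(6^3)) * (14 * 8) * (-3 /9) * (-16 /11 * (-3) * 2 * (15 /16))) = -15040 /9009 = -1.67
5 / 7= 0.71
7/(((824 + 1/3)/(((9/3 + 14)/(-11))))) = -357/27203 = -0.01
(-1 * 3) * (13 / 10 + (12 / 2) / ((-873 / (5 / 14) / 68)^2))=-162403391 / 41493690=-3.91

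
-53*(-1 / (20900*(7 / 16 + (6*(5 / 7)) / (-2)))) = -1484 / 997975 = -0.00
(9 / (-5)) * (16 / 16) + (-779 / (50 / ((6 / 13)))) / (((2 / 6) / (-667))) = 4675752 / 325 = 14386.93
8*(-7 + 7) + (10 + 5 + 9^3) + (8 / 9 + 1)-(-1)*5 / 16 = 107453 / 144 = 746.20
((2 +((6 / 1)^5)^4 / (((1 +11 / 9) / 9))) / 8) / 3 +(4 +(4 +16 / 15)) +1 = 12339534735212747 / 20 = 616976736760637.35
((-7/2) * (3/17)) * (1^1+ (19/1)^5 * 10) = -519980811/34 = -15293553.26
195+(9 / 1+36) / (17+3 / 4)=197.54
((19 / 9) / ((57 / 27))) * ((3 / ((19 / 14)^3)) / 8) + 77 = 529172 / 6859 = 77.15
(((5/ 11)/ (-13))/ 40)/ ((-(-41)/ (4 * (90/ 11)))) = -45/ 64493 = -0.00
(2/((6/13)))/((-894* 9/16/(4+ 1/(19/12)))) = -9152/229311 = -0.04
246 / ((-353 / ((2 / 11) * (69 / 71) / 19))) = -33948 / 5238167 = -0.01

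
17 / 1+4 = 21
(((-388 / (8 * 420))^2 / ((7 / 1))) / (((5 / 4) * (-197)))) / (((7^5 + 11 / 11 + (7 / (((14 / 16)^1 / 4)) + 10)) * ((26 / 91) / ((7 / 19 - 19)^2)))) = -32752729 / 58717751050000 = -0.00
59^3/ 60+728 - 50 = 246059/ 60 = 4100.98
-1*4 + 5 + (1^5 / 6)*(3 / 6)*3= 5 / 4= 1.25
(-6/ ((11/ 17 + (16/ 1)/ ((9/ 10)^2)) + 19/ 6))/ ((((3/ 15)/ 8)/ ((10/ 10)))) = -660960/ 64903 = -10.18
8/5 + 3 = 23/5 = 4.60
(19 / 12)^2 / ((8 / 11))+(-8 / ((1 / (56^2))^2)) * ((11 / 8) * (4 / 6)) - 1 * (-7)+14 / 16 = -83081809165 / 1152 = -72119626.01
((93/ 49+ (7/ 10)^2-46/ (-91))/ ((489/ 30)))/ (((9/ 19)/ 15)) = 3501947/ 622986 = 5.62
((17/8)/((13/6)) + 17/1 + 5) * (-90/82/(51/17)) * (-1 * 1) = 17925/2132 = 8.41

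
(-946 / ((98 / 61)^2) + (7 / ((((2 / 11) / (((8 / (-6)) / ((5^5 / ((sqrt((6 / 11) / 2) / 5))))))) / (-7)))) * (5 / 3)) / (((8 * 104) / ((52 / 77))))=-160003 / 537824 + 7 * sqrt(33) / 2475000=-0.30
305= 305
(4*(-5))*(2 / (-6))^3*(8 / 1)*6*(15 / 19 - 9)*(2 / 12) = -8320 / 171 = -48.65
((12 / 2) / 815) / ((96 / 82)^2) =1681 / 312960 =0.01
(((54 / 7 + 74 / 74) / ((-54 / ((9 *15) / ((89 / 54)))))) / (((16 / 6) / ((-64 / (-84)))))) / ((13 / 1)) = -16470 / 56693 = -0.29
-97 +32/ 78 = -3767/ 39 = -96.59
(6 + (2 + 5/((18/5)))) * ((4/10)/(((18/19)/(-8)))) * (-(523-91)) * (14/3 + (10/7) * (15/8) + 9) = 70539248/315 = 223934.12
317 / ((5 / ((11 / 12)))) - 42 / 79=272953 / 4740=57.59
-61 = -61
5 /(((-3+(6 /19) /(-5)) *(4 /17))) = -8075 /1164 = -6.94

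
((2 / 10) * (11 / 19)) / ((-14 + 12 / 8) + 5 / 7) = -14 / 1425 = -0.01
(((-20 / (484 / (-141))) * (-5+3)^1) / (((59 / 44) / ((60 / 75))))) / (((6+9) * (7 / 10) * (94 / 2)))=-64 / 4543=-0.01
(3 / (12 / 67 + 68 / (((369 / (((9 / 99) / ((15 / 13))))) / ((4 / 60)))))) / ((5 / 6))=110140965 / 5509264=19.99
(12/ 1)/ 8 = 3/ 2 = 1.50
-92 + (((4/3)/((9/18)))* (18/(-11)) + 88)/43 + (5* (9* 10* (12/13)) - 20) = 1877472/6149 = 305.33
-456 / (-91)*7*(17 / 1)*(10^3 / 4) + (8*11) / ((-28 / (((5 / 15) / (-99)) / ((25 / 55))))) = 1831410286 / 12285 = 149076.95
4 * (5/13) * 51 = 1020/13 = 78.46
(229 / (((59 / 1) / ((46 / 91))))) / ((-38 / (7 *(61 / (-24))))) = 321287 / 349752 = 0.92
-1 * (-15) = 15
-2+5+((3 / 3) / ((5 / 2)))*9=33 / 5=6.60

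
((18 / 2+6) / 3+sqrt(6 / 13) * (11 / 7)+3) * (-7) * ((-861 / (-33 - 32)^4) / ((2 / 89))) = 842919 * sqrt(78) / 464116250+2145612 / 17850625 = 0.14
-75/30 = -2.50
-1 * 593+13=-580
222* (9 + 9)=3996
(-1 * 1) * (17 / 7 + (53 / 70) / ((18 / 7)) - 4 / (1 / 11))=52009 / 1260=41.28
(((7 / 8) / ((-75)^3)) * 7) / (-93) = 49 / 313875000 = 0.00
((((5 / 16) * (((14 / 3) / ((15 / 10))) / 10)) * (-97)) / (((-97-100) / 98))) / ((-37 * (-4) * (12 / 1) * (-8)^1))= -33271 / 100763136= -0.00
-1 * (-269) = 269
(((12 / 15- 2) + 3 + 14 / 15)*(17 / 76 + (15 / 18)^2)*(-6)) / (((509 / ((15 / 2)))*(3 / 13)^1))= -83681 / 87039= -0.96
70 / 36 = 35 / 18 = 1.94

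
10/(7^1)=10/7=1.43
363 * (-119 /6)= -14399 /2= -7199.50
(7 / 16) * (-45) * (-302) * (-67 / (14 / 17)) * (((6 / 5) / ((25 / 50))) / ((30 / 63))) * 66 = -3218086179 / 20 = -160904308.95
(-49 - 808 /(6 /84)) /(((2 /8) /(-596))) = 27084624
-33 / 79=-0.42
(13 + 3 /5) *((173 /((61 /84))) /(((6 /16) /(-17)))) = -44797312 /305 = -146876.43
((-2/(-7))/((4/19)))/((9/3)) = 19/42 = 0.45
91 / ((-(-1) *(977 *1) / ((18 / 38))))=819 / 18563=0.04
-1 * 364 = -364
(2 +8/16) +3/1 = 11/2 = 5.50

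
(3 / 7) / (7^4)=3 / 16807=0.00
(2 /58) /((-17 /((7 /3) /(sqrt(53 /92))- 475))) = 475 /493- 14 * sqrt(1219) /78387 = 0.96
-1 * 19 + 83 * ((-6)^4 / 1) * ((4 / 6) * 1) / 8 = 8945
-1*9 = -9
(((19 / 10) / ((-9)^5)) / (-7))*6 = 19 / 688905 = 0.00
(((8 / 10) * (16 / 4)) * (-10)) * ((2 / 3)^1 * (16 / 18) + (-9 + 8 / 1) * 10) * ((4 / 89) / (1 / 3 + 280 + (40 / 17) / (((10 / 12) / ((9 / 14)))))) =3868928 / 80682327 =0.05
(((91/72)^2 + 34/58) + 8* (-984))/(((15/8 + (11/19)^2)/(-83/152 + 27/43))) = -12026381407975/41262571584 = -291.46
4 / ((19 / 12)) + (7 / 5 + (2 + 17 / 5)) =886 / 95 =9.33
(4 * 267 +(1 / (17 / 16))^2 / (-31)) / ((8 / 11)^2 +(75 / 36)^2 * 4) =41678016336 / 698165911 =59.70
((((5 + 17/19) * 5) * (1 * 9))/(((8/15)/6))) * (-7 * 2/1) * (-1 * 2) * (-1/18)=-88200/19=-4642.11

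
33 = 33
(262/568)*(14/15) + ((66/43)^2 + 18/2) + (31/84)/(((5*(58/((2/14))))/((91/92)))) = 3467748564109/294211992480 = 11.79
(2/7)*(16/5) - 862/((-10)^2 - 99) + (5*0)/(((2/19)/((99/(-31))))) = -30138/35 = -861.09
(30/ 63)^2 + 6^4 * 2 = 1143172/ 441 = 2592.23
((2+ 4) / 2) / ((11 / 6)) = 18 / 11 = 1.64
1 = 1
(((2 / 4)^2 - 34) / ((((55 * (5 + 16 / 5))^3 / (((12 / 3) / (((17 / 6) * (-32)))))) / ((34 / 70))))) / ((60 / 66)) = 81 / 9340173920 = 0.00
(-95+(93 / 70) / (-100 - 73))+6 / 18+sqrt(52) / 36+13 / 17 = -57999533 / 617610+sqrt(13) / 18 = -93.71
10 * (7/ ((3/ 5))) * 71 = 24850/ 3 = 8283.33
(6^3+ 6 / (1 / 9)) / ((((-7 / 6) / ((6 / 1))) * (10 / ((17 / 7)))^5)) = -1.17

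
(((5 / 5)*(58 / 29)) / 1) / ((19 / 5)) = 10 / 19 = 0.53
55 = 55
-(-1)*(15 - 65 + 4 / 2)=-48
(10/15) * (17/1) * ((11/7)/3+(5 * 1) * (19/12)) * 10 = 60265/63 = 956.59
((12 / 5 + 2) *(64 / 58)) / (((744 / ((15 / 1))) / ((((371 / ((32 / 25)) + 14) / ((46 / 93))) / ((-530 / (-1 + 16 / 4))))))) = -962577 / 2828080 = -0.34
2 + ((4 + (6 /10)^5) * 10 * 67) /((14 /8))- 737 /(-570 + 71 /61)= 33929011211 /21686875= 1564.50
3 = 3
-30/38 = -15/19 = -0.79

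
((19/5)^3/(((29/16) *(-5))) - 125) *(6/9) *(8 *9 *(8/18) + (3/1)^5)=-52258118/2175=-24026.72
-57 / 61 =-0.93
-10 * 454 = -4540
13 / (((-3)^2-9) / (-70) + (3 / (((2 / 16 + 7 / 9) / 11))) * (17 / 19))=16055 / 40392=0.40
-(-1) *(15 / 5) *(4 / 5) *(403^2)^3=51405729059807148 / 5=10281145811961429.60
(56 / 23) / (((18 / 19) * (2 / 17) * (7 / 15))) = 3230 / 69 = 46.81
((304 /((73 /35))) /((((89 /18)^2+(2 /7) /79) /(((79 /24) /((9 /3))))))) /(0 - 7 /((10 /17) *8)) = -23905526400 /5436772601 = -4.40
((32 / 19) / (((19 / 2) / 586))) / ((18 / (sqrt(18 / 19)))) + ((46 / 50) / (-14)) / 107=-23 / 37450 + 18752 * sqrt(38) / 20577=5.62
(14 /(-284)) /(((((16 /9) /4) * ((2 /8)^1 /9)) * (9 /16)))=-504 /71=-7.10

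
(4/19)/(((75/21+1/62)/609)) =352408/9861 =35.74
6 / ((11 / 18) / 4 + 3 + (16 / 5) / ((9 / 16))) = 720 / 1061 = 0.68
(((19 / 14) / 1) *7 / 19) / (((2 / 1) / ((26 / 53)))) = 13 / 106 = 0.12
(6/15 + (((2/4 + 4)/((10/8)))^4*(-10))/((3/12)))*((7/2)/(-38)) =2939153/4750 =618.77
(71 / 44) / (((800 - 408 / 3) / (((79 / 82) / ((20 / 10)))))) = 0.00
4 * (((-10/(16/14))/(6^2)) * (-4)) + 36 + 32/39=4763/117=40.71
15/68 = 0.22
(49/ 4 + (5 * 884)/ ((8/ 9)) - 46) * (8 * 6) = 237060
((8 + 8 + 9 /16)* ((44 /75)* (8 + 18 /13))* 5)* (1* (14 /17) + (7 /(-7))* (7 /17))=187.74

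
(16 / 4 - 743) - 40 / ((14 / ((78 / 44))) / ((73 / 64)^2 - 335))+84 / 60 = 751077377 / 788480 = 952.56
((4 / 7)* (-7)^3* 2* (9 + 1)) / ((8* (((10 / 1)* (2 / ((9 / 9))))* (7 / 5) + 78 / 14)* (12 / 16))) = -2744 / 141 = -19.46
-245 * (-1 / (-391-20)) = -245 / 411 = -0.60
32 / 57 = 0.56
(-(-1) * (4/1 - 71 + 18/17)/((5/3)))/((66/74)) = -41477/935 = -44.36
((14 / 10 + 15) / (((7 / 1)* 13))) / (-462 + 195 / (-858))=-1804 / 4626895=-0.00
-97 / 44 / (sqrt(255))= -97 * sqrt(255) / 11220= -0.14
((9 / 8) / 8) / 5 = 9 / 320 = 0.03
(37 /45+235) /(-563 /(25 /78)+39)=-53060 /386451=-0.14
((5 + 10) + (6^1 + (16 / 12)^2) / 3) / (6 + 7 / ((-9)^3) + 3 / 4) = 10260 / 3931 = 2.61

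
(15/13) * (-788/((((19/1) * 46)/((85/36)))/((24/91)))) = -334900/516971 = -0.65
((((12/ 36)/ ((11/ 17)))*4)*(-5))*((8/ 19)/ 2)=-1360/ 627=-2.17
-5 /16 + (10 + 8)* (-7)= -2021 /16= -126.31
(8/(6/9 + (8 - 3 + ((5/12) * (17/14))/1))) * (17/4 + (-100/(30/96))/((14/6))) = -2928/17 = -172.24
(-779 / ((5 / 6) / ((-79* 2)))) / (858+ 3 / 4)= 984656 / 5725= 171.99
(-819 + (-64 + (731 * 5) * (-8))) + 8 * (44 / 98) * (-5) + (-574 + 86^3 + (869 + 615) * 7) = 30170723 / 49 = 615729.04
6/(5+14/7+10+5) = 0.27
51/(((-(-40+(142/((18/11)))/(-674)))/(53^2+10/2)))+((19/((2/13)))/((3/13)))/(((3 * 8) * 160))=20058390113791/5608419840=3576.48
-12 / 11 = -1.09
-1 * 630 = -630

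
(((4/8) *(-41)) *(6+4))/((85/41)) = -1681/17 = -98.88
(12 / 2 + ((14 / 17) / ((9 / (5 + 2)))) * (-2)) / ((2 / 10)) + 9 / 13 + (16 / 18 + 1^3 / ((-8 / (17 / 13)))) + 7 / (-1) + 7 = 397999 / 15912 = 25.01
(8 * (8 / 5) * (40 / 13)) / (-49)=-512 / 637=-0.80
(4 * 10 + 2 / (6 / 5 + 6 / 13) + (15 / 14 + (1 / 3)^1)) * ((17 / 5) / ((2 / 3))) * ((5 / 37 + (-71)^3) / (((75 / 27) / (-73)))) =66172278847323 / 32375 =2043931392.97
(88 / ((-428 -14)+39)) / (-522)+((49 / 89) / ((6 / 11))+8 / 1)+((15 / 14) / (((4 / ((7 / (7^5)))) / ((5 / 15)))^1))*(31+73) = 2836327661831 / 314670301218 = 9.01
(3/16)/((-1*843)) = -1/4496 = -0.00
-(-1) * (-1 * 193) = -193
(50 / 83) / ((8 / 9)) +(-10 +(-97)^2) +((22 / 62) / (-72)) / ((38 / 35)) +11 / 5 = 330933149093 / 35198640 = 9401.87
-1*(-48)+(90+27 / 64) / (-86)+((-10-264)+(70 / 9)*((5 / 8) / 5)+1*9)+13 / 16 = -10712987 / 49536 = -216.27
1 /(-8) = -1 /8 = -0.12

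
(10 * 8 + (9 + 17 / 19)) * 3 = 5124 / 19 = 269.68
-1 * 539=-539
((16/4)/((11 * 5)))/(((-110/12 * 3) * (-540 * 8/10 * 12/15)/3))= 1/43560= 0.00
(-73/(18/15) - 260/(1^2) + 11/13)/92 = -24959/7176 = -3.48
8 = 8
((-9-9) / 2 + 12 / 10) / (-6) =13 / 10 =1.30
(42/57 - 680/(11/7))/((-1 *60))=45143/6270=7.20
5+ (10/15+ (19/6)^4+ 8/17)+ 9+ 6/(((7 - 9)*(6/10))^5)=623959/5508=113.28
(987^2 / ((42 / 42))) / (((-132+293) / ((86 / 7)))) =1709766 / 23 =74337.65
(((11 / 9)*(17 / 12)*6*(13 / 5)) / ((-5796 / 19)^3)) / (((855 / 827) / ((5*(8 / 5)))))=-0.00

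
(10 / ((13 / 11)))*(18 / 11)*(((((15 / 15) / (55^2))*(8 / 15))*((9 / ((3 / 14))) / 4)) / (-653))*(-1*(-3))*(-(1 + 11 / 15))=2016 / 9876625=0.00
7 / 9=0.78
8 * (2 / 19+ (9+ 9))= 2752 / 19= 144.84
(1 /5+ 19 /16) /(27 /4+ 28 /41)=0.19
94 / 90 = 47 / 45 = 1.04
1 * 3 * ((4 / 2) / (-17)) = -6 / 17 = -0.35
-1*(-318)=318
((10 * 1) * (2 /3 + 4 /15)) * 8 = 224 /3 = 74.67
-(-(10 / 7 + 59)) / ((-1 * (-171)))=0.35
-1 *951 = -951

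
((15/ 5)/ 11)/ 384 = 0.00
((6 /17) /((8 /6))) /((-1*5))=-9 /170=-0.05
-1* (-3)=3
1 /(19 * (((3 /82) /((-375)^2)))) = 3843750 /19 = 202302.63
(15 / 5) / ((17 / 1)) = 3 / 17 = 0.18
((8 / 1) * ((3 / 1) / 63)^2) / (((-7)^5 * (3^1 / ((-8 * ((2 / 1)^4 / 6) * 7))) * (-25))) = -0.00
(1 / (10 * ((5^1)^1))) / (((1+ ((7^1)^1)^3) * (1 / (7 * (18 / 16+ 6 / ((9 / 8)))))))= 217 / 82560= 0.00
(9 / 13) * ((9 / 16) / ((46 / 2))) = 81 / 4784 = 0.02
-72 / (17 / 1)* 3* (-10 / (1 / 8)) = 17280 / 17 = 1016.47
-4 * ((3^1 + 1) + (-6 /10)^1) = -68 /5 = -13.60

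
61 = 61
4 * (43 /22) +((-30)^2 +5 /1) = 10041 /11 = 912.82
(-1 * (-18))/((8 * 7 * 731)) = 9/20468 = 0.00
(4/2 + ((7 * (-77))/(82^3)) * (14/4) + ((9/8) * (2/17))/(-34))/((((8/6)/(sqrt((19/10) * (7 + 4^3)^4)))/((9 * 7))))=605043664990317 * sqrt(190)/12747628160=654235.54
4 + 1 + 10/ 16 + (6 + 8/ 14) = 683/ 56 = 12.20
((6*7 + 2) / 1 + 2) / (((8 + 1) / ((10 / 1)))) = 460 / 9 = 51.11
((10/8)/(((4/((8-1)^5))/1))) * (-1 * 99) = -8319465/16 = -519966.56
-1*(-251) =251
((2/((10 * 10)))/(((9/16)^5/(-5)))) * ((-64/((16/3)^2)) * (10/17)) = 262144/111537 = 2.35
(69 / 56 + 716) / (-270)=-8033 / 3024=-2.66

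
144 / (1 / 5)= 720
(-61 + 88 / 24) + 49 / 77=-1871 / 33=-56.70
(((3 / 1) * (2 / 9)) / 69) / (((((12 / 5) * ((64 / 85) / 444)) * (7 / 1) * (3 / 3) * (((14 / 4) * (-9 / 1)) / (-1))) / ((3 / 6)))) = 0.01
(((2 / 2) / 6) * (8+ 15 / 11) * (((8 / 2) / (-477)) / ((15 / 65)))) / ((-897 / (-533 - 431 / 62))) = -1149377 / 33669999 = -0.03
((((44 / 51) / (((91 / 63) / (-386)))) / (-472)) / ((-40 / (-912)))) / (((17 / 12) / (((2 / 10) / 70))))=4356396 / 193955125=0.02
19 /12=1.58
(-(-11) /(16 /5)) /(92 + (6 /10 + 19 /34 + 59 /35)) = 6545 /180584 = 0.04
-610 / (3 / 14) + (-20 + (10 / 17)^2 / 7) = -17397500 / 6069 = -2866.62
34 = 34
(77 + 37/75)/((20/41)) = 59573/375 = 158.86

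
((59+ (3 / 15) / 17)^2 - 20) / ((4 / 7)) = 43777573 / 7225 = 6059.18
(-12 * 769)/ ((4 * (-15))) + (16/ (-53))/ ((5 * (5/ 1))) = 203769/ 1325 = 153.79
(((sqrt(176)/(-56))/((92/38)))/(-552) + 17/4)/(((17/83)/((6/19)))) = 6.55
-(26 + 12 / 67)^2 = -3076516 / 4489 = -685.35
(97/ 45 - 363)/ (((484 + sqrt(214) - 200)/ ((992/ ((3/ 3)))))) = -2287349632/ 1809945 + 8054048 * sqrt(214)/ 1809945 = -1198.67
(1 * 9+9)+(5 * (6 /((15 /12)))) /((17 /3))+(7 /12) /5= 22.35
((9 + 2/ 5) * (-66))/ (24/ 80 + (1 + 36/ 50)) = -31020/ 101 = -307.13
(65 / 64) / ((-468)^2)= 5 / 1078272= 0.00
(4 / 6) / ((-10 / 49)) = -49 / 15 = -3.27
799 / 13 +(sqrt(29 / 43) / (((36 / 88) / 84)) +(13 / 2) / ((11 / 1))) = 17747 / 286 +616*sqrt(1247) / 129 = 230.68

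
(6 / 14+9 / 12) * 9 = 297 / 28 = 10.61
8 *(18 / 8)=18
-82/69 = -1.19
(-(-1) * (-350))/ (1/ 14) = -4900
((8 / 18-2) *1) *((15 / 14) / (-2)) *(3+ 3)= 5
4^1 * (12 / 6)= 8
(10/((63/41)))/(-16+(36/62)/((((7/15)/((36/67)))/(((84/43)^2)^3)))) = 2691541565818465/8748522492286248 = 0.31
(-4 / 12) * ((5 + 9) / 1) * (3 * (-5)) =70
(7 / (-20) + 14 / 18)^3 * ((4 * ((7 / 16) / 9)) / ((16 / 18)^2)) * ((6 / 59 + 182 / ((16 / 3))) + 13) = 71236039721 / 78299136000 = 0.91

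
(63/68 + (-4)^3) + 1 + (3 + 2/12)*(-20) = -25583/204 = -125.41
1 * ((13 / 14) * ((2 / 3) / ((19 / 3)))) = 13 / 133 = 0.10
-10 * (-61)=610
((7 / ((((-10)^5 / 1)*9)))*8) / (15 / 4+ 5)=-1 / 140625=-0.00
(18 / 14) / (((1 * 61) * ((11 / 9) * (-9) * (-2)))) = 9 / 9394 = 0.00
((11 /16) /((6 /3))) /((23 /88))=121 /92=1.32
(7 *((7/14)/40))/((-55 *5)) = -7/22000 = -0.00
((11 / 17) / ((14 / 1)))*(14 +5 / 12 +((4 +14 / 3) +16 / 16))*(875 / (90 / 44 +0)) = 51425 / 108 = 476.16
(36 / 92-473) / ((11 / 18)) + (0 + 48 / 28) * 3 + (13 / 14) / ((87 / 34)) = -16901233 / 22011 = -767.85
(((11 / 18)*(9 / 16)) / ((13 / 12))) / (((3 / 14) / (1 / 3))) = 77 / 156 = 0.49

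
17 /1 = 17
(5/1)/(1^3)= 5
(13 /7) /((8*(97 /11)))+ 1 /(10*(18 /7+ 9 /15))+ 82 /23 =50244419 /13867896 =3.62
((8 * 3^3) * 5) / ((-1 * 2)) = -540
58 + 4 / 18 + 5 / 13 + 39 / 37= 258272 / 4329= 59.66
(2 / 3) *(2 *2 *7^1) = 56 / 3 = 18.67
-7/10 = -0.70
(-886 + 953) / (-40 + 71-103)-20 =-1507 / 72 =-20.93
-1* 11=-11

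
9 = 9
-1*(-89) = 89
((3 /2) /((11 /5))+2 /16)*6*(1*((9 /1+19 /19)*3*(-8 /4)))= -3195 /11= -290.45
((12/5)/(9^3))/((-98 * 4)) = -1/119070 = -0.00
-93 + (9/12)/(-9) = -1117/12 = -93.08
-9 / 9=-1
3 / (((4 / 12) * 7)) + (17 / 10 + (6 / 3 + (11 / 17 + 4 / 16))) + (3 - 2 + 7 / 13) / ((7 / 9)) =243213 / 30940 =7.86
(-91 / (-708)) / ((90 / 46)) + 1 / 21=25271 / 223020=0.11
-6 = -6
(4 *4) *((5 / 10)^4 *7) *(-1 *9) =-63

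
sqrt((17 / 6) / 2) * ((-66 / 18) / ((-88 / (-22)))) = -11 * sqrt(51) / 72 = -1.09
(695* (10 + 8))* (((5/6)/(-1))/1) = -10425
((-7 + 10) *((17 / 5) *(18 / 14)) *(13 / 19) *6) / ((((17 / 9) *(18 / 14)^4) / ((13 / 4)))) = 57967 / 1710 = 33.90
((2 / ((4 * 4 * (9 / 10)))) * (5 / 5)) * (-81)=-45 / 4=-11.25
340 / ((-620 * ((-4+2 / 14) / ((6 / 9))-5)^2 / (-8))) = 26656 / 706831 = 0.04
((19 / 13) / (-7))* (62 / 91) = -1178 / 8281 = -0.14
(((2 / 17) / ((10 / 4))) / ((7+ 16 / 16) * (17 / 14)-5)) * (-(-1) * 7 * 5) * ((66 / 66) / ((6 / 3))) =98 / 561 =0.17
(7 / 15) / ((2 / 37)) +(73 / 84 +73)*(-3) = -89449 / 420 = -212.97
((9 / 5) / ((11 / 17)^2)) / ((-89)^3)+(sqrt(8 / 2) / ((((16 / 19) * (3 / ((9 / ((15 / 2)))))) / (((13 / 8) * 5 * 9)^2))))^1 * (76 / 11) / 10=191607115994127 / 54592799360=3509.75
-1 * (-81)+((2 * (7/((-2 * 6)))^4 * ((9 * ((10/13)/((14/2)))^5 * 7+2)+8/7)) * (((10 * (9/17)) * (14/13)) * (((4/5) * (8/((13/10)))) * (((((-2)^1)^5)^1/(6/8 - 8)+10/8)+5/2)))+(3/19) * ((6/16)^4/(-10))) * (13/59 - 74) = -12227.47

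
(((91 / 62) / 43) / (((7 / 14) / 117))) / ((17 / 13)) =138411 / 22661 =6.11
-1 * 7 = -7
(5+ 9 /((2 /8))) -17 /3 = 106 /3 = 35.33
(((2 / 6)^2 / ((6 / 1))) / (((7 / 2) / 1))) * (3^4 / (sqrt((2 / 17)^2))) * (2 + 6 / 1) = 29.14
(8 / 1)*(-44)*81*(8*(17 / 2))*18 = -34898688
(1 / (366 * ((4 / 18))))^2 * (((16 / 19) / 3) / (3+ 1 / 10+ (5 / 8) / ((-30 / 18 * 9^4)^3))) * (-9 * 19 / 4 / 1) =-14121476824050 / 24132244046381339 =-0.00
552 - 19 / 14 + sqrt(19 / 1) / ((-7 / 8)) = 7709 / 14 - 8*sqrt(19) / 7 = 545.66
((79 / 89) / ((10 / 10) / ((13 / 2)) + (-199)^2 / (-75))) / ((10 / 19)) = -292695 / 91610014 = -0.00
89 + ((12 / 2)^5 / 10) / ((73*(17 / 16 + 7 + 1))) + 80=9006533 / 52925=170.18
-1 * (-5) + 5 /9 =5.56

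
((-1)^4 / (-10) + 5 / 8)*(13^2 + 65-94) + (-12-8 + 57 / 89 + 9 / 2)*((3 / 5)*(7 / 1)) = 987 / 89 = 11.09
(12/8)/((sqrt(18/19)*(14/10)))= 5*sqrt(38)/28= 1.10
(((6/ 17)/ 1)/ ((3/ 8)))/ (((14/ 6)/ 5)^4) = 810000/ 40817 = 19.84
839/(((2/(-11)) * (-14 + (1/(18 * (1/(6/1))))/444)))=6146514/18647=329.62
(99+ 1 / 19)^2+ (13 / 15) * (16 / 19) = 53132812 / 5415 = 9812.15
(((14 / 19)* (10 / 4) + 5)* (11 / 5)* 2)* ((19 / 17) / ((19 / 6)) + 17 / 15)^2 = 82162652 / 1235475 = 66.50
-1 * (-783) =783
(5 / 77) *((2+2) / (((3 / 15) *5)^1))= 20 / 77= 0.26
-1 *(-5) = 5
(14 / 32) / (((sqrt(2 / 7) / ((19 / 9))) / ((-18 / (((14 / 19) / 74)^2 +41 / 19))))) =-65729797*sqrt(14) / 17064000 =-14.41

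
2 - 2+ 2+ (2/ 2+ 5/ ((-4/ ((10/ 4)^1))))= -1/ 8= -0.12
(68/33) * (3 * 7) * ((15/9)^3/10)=5950/297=20.03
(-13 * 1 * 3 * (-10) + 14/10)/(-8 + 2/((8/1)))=-50.50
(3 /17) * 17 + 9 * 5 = 48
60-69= -9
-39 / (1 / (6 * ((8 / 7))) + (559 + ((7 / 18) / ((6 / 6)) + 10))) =-5616 / 82013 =-0.07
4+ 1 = 5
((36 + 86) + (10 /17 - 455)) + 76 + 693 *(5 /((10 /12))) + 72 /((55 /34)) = 3689601 /935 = 3946.10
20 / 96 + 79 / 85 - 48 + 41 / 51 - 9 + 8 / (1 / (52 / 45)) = -16493 / 360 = -45.81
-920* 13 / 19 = -629.47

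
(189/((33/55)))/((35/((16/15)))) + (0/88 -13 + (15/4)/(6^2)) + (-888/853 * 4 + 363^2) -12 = 26971765837/204720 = 131749.54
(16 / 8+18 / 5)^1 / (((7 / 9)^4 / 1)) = 26244 / 1715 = 15.30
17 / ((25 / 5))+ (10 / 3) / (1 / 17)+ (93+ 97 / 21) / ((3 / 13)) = 152171 / 315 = 483.08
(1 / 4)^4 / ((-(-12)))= 1 / 3072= 0.00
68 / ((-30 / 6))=-68 / 5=-13.60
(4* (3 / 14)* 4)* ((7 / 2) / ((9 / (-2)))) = -8 / 3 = -2.67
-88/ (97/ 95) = -8360/ 97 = -86.19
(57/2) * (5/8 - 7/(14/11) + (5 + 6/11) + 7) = 38475/176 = 218.61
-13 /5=-2.60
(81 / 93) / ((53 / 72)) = 1944 / 1643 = 1.18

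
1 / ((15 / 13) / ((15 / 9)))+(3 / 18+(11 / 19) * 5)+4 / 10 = 8389 / 1710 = 4.91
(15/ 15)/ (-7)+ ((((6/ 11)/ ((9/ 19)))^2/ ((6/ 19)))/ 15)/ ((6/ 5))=0.09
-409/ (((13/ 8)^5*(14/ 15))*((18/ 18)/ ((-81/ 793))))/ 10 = 814178304/ 2061047443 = 0.40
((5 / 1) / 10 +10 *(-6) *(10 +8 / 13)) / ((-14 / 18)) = 148923 / 182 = 818.26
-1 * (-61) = 61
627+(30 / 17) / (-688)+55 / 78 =143161379 / 228072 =627.70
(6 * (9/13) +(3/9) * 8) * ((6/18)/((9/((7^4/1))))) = 638666/1053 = 606.52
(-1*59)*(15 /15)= -59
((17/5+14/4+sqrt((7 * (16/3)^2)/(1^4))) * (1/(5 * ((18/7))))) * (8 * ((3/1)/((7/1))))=46/25+64 * sqrt(7)/45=5.60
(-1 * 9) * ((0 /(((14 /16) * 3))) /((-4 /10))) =0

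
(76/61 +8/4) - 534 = -32376/61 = -530.75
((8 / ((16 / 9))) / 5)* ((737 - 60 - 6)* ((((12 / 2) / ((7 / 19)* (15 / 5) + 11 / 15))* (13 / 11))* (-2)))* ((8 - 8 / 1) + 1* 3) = -3661281 / 262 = -13974.35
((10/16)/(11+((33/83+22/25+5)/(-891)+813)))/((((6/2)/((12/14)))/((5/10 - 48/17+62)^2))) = 12685530936375/16436672958944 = 0.77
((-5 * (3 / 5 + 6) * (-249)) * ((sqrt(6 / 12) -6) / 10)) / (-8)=24651 / 40 -8217 * sqrt(2) / 160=543.65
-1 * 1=-1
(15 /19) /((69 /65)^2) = 21125 /30153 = 0.70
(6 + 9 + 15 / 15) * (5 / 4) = 20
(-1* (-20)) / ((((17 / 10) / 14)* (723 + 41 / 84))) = 235200 / 1033141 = 0.23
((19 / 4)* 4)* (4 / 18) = 38 / 9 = 4.22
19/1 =19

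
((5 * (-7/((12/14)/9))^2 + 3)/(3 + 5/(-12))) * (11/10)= 3565881/310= 11502.84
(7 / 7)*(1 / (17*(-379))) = -1 / 6443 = -0.00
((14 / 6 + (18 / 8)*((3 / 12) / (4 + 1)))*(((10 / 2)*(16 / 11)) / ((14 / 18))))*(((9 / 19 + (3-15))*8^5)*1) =-12637274112 / 1463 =-8637918.05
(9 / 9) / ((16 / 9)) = 0.56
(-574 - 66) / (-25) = 128 / 5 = 25.60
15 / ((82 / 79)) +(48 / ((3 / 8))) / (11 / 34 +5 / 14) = 1345009 / 6642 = 202.50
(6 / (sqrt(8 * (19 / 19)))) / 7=3 * sqrt(2) / 14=0.30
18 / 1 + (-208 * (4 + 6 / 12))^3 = -820025838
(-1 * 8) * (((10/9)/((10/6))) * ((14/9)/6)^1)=-112/81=-1.38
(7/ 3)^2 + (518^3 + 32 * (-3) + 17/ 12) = 5003702743/ 36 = 138991742.86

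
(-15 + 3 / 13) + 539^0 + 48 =445 / 13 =34.23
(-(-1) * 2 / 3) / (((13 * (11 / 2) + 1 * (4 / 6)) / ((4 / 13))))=16 / 5629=0.00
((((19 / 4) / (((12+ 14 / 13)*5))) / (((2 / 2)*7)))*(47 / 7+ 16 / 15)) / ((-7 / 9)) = -605397 / 5831000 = -0.10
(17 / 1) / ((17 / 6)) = 6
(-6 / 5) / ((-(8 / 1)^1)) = 3 / 20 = 0.15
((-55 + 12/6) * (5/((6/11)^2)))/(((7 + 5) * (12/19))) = -609235/5184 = -117.52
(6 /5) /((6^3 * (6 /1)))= 0.00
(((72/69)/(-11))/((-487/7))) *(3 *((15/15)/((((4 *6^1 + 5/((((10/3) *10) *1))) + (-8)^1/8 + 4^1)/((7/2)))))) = 11760/22301191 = 0.00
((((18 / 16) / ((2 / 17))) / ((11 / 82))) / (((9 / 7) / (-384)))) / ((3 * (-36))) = 19516 / 99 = 197.13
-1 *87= -87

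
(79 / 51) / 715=79 / 36465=0.00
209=209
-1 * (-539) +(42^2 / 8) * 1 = 1519 / 2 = 759.50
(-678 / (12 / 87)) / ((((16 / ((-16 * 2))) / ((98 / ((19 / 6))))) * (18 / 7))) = 2248022 / 19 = 118316.95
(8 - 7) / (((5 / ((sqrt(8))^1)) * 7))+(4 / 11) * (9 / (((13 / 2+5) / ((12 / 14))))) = 2 * sqrt(2) / 35+432 / 1771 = 0.32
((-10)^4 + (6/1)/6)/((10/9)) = 90009/10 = 9000.90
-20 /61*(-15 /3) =100 /61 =1.64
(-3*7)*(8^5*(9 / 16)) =-387072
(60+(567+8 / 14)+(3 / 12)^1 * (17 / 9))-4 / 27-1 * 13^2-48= 310637 / 756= 410.90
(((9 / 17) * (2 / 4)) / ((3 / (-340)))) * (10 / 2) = -150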